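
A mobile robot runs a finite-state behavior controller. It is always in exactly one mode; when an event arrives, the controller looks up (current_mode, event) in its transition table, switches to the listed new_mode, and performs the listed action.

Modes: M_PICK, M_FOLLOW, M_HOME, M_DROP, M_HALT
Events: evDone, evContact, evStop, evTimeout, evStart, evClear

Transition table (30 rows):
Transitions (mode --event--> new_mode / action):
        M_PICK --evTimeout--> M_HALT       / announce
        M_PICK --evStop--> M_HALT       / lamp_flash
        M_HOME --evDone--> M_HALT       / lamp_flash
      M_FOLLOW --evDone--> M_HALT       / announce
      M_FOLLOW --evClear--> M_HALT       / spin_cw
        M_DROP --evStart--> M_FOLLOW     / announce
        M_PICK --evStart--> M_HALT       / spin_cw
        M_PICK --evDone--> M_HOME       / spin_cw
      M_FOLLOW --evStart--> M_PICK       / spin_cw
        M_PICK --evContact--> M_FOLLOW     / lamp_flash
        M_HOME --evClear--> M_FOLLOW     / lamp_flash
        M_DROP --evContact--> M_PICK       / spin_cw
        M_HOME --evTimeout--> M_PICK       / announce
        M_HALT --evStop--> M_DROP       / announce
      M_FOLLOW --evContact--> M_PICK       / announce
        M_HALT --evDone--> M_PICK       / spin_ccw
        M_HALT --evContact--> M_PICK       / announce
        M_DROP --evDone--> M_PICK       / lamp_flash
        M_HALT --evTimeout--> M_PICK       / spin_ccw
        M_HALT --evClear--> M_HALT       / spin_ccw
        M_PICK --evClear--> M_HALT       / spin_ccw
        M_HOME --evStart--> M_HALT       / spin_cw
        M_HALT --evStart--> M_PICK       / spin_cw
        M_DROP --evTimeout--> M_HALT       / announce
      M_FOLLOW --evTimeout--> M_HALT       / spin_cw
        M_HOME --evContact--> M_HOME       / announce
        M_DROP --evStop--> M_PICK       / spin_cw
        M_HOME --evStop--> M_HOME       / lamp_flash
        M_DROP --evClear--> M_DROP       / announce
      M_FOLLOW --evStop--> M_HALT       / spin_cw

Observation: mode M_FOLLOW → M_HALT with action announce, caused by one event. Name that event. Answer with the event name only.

try evDone: (M_FOLLOW, evDone) → (M_HALT, announce)  ← matches
try evContact: (M_FOLLOW, evContact) → (M_PICK, announce)
try evStop: (M_FOLLOW, evStop) → (M_HALT, spin_cw)
try evTimeout: (M_FOLLOW, evTimeout) → (M_HALT, spin_cw)
try evStart: (M_FOLLOW, evStart) → (M_PICK, spin_cw)
try evClear: (M_FOLLOW, evClear) → (M_HALT, spin_cw)

evDone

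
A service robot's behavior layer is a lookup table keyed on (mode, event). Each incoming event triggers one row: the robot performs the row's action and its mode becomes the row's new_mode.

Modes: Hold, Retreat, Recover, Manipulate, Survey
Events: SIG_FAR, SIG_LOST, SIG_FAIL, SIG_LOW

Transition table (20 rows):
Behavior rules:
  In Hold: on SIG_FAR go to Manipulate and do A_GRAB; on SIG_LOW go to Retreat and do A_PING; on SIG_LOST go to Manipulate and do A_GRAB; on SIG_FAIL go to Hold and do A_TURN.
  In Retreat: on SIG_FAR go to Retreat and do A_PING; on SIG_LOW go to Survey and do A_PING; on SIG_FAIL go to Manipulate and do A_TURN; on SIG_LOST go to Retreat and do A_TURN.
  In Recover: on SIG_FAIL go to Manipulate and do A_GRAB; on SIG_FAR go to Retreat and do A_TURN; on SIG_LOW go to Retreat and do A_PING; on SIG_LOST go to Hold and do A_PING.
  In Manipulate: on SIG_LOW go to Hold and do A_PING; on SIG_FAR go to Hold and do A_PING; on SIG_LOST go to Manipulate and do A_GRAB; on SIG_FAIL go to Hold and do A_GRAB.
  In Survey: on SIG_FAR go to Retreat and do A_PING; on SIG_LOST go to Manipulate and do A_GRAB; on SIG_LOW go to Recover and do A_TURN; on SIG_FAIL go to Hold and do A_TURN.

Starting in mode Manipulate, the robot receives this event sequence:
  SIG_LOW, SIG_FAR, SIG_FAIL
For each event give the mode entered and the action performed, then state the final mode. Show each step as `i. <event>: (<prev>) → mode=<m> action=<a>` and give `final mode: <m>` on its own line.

final mode: Hold

1. SIG_LOW: (Manipulate) → mode=Hold action=A_PING
2. SIG_FAR: (Hold) → mode=Manipulate action=A_GRAB
3. SIG_FAIL: (Manipulate) → mode=Hold action=A_GRAB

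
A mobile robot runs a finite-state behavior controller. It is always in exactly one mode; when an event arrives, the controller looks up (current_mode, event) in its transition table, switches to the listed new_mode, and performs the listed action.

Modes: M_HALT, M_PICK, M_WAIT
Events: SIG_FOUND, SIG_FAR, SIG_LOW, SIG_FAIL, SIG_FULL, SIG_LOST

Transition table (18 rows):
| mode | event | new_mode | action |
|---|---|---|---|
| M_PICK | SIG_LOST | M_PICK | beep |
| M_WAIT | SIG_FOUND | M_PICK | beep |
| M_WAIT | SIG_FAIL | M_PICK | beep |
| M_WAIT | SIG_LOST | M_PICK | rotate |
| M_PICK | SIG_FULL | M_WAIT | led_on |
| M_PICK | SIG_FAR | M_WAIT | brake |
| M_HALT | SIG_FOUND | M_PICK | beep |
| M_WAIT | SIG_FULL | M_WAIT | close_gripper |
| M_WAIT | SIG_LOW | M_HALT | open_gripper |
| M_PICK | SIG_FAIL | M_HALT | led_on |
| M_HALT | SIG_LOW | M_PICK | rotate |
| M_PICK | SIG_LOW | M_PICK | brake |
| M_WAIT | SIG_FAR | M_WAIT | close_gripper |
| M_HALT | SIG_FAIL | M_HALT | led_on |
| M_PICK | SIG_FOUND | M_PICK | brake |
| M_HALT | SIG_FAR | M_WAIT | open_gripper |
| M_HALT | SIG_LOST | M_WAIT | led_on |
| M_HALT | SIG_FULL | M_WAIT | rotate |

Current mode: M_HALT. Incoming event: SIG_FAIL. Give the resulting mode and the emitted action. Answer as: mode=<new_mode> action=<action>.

mode=M_HALT action=led_on

current mode = M_HALT; filter table to that mode:
  (M_HALT, SIG_FOUND) → (M_PICK, beep)
  (M_HALT, SIG_LOW) → (M_PICK, rotate)
  (M_HALT, SIG_FAIL) → (M_HALT, led_on)  ← event matches
  (M_HALT, SIG_FAR) → (M_WAIT, open_gripper)
  (M_HALT, SIG_LOST) → (M_WAIT, led_on)
  (M_HALT, SIG_FULL) → (M_WAIT, rotate)
event = SIG_FAIL selects (M_HALT, led_on)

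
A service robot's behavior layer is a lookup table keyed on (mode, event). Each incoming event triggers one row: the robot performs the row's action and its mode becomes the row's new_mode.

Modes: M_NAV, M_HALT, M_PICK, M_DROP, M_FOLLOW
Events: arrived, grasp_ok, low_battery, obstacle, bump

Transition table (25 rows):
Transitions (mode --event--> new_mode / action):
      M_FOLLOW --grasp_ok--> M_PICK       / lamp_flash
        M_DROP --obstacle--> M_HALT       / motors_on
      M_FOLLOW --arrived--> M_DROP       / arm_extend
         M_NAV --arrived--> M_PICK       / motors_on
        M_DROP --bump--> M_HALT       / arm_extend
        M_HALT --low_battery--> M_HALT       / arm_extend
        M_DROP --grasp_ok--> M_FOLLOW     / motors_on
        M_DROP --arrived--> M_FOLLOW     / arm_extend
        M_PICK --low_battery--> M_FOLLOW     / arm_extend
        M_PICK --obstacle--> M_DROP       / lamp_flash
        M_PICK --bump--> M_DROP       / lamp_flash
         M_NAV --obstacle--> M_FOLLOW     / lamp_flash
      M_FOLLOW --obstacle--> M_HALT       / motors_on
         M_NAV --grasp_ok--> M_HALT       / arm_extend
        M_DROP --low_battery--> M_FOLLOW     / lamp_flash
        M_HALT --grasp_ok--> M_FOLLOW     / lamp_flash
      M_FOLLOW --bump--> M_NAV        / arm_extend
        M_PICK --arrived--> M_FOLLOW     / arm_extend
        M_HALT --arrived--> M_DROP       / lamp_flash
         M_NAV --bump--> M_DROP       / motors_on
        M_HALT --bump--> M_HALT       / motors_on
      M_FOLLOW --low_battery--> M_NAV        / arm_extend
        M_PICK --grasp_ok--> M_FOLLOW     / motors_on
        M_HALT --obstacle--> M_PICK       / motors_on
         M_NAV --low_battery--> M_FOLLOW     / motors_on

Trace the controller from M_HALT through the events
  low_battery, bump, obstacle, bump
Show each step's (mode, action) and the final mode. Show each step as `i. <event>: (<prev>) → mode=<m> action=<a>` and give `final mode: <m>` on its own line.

1. low_battery: (M_HALT) → mode=M_HALT action=arm_extend
2. bump: (M_HALT) → mode=M_HALT action=motors_on
3. obstacle: (M_HALT) → mode=M_PICK action=motors_on
4. bump: (M_PICK) → mode=M_DROP action=lamp_flash

final mode: M_DROP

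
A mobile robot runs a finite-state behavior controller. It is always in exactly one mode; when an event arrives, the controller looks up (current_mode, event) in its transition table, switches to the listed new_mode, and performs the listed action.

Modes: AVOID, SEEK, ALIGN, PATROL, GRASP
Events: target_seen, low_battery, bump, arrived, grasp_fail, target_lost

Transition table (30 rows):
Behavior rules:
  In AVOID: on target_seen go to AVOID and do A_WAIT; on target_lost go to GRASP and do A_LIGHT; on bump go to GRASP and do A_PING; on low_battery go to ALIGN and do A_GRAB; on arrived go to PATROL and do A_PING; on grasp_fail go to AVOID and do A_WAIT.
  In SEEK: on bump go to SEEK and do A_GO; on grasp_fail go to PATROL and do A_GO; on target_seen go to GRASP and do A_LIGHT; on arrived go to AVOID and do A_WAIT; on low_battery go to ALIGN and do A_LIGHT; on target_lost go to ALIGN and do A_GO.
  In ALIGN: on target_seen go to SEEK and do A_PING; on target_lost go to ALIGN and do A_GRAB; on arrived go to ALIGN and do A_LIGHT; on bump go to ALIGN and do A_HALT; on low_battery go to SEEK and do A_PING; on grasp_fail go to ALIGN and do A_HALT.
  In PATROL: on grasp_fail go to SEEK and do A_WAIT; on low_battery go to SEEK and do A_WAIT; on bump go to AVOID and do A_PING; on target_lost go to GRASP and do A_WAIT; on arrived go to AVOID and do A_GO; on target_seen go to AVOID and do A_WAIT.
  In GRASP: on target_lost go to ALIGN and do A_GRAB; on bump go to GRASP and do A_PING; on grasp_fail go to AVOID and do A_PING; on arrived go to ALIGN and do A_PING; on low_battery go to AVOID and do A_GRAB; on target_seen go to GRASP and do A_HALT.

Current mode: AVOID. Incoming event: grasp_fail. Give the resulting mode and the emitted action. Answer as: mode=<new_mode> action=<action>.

current mode = AVOID; filter table to that mode:
  (AVOID, target_seen) → (AVOID, A_WAIT)
  (AVOID, target_lost) → (GRASP, A_LIGHT)
  (AVOID, bump) → (GRASP, A_PING)
  (AVOID, low_battery) → (ALIGN, A_GRAB)
  (AVOID, arrived) → (PATROL, A_PING)
  (AVOID, grasp_fail) → (AVOID, A_WAIT)  ← event matches
event = grasp_fail selects (AVOID, A_WAIT)

mode=AVOID action=A_WAIT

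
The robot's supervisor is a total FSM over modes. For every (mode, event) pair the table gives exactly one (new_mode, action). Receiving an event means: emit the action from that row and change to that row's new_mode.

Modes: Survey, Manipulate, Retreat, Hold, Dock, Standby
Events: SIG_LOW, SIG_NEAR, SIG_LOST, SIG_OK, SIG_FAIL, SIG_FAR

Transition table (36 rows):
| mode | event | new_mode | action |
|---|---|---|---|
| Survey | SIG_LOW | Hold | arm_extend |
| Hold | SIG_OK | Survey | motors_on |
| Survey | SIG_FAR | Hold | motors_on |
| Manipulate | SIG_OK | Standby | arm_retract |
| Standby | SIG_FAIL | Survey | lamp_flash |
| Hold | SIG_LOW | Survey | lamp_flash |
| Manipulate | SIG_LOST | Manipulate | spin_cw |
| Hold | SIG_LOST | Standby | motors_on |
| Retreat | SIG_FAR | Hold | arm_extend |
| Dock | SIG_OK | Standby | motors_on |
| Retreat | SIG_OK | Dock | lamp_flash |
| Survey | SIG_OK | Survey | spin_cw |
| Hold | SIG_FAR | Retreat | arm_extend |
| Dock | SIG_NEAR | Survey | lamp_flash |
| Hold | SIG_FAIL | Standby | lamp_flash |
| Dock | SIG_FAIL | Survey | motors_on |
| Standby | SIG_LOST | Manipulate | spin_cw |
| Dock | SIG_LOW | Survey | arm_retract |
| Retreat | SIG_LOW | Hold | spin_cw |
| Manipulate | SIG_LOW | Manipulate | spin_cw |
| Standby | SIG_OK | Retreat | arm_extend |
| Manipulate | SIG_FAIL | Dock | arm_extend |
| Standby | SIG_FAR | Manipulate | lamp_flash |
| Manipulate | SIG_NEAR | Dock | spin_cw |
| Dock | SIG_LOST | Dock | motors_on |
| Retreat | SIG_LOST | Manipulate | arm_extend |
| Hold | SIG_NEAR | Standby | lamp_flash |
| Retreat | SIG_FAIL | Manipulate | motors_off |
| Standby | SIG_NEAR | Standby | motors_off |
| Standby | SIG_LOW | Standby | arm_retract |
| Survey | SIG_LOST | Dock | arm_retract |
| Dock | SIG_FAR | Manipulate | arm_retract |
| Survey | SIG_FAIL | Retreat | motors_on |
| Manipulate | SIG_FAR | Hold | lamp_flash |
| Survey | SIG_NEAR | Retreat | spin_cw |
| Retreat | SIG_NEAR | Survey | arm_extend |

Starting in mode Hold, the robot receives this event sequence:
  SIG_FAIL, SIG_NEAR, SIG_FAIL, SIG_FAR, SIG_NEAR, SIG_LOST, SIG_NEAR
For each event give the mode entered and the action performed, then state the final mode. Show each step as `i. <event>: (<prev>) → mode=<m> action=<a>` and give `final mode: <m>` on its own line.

1. SIG_FAIL: (Hold) → mode=Standby action=lamp_flash
2. SIG_NEAR: (Standby) → mode=Standby action=motors_off
3. SIG_FAIL: (Standby) → mode=Survey action=lamp_flash
4. SIG_FAR: (Survey) → mode=Hold action=motors_on
5. SIG_NEAR: (Hold) → mode=Standby action=lamp_flash
6. SIG_LOST: (Standby) → mode=Manipulate action=spin_cw
7. SIG_NEAR: (Manipulate) → mode=Dock action=spin_cw

final mode: Dock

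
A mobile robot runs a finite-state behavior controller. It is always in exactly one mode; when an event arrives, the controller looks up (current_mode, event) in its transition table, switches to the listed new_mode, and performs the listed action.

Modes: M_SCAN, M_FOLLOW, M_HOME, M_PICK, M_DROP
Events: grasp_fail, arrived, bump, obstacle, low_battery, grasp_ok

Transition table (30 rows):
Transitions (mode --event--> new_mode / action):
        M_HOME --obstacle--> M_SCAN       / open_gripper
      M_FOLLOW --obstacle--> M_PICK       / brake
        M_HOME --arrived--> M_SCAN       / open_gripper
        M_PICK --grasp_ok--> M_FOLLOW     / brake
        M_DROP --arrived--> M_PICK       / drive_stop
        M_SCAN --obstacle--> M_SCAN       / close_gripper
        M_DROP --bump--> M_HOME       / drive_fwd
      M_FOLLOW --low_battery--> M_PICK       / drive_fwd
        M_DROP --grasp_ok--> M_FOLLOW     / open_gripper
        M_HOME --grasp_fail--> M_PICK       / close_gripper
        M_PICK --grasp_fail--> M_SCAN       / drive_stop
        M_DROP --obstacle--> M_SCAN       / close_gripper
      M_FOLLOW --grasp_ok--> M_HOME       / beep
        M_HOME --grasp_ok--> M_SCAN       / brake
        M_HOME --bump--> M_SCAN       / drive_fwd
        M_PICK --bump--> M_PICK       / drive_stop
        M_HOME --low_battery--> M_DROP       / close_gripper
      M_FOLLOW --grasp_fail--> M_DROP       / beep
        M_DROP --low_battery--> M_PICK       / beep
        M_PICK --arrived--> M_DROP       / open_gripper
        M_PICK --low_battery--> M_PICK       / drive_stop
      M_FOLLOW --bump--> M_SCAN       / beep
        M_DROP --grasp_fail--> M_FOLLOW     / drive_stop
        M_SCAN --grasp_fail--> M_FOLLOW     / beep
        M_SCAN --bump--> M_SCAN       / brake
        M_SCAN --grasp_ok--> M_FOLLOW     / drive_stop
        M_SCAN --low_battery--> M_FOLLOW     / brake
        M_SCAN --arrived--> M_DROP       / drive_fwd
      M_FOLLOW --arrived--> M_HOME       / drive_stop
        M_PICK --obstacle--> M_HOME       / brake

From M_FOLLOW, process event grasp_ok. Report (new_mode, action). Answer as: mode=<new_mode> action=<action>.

mode=M_HOME action=beep

current mode = M_FOLLOW; filter table to that mode:
  (M_FOLLOW, obstacle) → (M_PICK, brake)
  (M_FOLLOW, low_battery) → (M_PICK, drive_fwd)
  (M_FOLLOW, grasp_ok) → (M_HOME, beep)  ← event matches
  (M_FOLLOW, grasp_fail) → (M_DROP, beep)
  (M_FOLLOW, bump) → (M_SCAN, beep)
  (M_FOLLOW, arrived) → (M_HOME, drive_stop)
event = grasp_ok selects (M_HOME, beep)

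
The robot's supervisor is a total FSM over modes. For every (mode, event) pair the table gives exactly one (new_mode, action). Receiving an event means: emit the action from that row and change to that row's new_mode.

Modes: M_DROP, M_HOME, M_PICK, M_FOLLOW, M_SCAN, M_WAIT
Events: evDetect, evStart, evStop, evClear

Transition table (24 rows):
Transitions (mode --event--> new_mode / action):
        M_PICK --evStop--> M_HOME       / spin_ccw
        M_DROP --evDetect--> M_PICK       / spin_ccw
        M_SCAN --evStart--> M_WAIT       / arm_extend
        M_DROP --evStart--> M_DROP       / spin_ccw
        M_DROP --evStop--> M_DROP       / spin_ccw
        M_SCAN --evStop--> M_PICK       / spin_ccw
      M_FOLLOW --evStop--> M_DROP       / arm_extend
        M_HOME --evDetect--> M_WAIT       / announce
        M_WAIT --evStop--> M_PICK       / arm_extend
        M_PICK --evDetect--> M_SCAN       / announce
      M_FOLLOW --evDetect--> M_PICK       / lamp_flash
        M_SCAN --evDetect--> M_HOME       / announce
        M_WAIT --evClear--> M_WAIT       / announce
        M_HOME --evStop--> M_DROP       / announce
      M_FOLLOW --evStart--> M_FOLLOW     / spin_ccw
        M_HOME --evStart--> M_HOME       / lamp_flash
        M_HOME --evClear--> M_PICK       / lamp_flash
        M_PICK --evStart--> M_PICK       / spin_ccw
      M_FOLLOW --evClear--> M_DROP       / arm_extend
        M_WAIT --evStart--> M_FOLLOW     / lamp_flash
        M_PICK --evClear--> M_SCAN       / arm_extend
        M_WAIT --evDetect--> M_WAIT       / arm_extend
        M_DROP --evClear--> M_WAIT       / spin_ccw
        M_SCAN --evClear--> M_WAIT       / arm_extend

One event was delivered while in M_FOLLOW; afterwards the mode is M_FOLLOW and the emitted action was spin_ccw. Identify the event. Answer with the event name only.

try evDetect: (M_FOLLOW, evDetect) → (M_PICK, lamp_flash)
try evStart: (M_FOLLOW, evStart) → (M_FOLLOW, spin_ccw)  ← matches
try evStop: (M_FOLLOW, evStop) → (M_DROP, arm_extend)
try evClear: (M_FOLLOW, evClear) → (M_DROP, arm_extend)

evStart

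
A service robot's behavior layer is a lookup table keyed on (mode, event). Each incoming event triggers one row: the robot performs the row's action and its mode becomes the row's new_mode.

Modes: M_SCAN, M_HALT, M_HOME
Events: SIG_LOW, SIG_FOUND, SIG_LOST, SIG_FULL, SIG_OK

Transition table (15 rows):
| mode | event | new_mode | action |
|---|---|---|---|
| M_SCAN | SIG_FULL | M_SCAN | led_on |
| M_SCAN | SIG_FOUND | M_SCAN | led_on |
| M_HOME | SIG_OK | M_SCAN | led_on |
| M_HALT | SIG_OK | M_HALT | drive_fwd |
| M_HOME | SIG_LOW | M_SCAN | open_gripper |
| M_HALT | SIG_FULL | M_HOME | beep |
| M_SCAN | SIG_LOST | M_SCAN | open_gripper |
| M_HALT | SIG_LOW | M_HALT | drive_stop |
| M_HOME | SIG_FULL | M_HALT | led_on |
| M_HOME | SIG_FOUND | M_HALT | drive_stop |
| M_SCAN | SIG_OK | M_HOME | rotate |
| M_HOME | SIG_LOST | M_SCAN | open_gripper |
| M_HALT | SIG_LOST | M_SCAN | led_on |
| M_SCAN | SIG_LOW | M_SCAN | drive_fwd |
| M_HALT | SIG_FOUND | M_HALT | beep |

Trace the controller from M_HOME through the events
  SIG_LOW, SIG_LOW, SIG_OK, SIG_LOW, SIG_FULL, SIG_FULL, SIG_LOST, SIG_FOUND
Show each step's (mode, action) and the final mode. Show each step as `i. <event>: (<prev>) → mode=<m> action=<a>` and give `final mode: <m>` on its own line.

1. SIG_LOW: (M_HOME) → mode=M_SCAN action=open_gripper
2. SIG_LOW: (M_SCAN) → mode=M_SCAN action=drive_fwd
3. SIG_OK: (M_SCAN) → mode=M_HOME action=rotate
4. SIG_LOW: (M_HOME) → mode=M_SCAN action=open_gripper
5. SIG_FULL: (M_SCAN) → mode=M_SCAN action=led_on
6. SIG_FULL: (M_SCAN) → mode=M_SCAN action=led_on
7. SIG_LOST: (M_SCAN) → mode=M_SCAN action=open_gripper
8. SIG_FOUND: (M_SCAN) → mode=M_SCAN action=led_on

final mode: M_SCAN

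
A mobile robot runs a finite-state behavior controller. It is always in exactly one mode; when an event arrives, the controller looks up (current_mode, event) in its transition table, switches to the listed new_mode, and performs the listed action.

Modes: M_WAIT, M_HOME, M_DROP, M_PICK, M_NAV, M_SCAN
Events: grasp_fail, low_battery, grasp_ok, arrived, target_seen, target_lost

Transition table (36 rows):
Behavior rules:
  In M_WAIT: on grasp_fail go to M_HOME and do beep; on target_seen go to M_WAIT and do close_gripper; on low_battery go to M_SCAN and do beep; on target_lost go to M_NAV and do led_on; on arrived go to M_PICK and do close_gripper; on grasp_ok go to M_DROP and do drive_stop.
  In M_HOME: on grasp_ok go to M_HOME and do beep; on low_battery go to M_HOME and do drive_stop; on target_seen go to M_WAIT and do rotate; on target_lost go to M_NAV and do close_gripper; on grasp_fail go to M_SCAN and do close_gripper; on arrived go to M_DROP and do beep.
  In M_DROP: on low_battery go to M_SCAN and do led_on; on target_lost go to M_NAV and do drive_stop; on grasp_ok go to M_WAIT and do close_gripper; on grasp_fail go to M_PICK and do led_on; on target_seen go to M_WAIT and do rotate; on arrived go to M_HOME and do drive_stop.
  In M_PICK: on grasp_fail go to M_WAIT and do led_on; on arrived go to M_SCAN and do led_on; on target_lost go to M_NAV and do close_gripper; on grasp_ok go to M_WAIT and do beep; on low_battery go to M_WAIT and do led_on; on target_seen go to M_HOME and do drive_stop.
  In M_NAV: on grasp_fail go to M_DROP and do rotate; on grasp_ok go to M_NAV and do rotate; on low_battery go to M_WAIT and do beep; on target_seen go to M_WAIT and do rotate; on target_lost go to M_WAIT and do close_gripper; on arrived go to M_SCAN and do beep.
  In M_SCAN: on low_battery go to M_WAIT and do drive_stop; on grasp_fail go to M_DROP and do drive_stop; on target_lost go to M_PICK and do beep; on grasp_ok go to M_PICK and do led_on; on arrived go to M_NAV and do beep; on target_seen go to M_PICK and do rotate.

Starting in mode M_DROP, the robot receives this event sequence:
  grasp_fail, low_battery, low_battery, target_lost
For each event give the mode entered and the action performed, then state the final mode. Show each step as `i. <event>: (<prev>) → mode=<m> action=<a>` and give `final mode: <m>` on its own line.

final mode: M_PICK

1. grasp_fail: (M_DROP) → mode=M_PICK action=led_on
2. low_battery: (M_PICK) → mode=M_WAIT action=led_on
3. low_battery: (M_WAIT) → mode=M_SCAN action=beep
4. target_lost: (M_SCAN) → mode=M_PICK action=beep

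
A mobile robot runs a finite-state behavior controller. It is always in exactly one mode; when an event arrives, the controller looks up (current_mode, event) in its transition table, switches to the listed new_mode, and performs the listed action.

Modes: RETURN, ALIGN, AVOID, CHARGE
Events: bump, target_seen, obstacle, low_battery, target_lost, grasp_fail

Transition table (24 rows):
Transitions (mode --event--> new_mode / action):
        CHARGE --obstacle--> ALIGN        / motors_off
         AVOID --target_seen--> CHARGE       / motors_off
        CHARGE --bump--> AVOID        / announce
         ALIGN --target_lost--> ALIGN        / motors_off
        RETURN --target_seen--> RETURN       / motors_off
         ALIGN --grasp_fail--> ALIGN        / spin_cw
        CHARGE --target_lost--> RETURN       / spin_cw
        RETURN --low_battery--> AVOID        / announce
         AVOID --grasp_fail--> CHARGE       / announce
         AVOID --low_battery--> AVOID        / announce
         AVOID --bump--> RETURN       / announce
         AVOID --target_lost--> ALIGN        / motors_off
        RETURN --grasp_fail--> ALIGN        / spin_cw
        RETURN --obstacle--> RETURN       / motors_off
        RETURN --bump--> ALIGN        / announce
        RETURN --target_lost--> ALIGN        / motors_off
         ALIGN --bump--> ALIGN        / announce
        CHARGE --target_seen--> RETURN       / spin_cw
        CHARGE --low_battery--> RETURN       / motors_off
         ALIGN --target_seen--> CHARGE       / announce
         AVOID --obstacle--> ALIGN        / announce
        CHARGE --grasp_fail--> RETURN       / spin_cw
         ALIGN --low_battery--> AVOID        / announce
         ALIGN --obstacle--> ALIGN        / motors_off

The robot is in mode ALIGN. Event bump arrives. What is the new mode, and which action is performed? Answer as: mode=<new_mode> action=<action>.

current mode = ALIGN; filter table to that mode:
  (ALIGN, target_lost) → (ALIGN, motors_off)
  (ALIGN, grasp_fail) → (ALIGN, spin_cw)
  (ALIGN, bump) → (ALIGN, announce)  ← event matches
  (ALIGN, target_seen) → (CHARGE, announce)
  (ALIGN, low_battery) → (AVOID, announce)
  (ALIGN, obstacle) → (ALIGN, motors_off)
event = bump selects (ALIGN, announce)

mode=ALIGN action=announce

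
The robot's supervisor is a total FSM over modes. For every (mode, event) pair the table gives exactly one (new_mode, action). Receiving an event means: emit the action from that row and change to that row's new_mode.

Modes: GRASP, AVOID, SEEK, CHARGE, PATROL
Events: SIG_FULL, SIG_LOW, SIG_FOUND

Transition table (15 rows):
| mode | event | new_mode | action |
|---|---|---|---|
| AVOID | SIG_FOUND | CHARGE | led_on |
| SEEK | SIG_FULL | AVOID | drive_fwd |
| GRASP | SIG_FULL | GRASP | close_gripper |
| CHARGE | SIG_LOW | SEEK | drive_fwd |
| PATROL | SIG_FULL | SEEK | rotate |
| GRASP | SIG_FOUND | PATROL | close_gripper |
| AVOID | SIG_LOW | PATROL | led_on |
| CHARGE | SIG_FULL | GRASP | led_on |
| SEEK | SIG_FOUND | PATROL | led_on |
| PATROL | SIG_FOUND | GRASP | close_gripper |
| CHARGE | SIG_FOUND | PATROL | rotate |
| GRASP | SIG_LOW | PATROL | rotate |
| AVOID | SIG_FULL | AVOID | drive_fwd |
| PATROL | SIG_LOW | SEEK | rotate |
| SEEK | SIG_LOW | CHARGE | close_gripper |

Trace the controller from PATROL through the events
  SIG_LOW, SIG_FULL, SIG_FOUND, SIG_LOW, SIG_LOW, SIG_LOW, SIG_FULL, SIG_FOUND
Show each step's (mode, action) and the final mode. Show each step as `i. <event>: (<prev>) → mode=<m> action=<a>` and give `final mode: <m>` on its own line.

1. SIG_LOW: (PATROL) → mode=SEEK action=rotate
2. SIG_FULL: (SEEK) → mode=AVOID action=drive_fwd
3. SIG_FOUND: (AVOID) → mode=CHARGE action=led_on
4. SIG_LOW: (CHARGE) → mode=SEEK action=drive_fwd
5. SIG_LOW: (SEEK) → mode=CHARGE action=close_gripper
6. SIG_LOW: (CHARGE) → mode=SEEK action=drive_fwd
7. SIG_FULL: (SEEK) → mode=AVOID action=drive_fwd
8. SIG_FOUND: (AVOID) → mode=CHARGE action=led_on

final mode: CHARGE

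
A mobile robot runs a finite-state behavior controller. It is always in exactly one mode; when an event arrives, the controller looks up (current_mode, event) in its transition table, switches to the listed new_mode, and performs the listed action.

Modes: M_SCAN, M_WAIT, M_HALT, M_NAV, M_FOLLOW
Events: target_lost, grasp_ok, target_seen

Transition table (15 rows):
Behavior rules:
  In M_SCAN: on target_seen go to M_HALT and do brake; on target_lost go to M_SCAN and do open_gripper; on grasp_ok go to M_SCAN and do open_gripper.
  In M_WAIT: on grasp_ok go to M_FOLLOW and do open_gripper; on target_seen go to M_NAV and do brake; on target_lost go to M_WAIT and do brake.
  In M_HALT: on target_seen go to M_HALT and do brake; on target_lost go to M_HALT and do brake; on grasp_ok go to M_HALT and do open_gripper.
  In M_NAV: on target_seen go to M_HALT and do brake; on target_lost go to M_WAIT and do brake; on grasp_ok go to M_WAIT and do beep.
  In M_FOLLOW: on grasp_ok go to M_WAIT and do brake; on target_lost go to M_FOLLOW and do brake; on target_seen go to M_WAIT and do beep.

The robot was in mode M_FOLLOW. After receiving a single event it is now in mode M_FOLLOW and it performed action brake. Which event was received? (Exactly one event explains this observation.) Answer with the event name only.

target_lost

try target_lost: (M_FOLLOW, target_lost) → (M_FOLLOW, brake)  ← matches
try grasp_ok: (M_FOLLOW, grasp_ok) → (M_WAIT, brake)
try target_seen: (M_FOLLOW, target_seen) → (M_WAIT, beep)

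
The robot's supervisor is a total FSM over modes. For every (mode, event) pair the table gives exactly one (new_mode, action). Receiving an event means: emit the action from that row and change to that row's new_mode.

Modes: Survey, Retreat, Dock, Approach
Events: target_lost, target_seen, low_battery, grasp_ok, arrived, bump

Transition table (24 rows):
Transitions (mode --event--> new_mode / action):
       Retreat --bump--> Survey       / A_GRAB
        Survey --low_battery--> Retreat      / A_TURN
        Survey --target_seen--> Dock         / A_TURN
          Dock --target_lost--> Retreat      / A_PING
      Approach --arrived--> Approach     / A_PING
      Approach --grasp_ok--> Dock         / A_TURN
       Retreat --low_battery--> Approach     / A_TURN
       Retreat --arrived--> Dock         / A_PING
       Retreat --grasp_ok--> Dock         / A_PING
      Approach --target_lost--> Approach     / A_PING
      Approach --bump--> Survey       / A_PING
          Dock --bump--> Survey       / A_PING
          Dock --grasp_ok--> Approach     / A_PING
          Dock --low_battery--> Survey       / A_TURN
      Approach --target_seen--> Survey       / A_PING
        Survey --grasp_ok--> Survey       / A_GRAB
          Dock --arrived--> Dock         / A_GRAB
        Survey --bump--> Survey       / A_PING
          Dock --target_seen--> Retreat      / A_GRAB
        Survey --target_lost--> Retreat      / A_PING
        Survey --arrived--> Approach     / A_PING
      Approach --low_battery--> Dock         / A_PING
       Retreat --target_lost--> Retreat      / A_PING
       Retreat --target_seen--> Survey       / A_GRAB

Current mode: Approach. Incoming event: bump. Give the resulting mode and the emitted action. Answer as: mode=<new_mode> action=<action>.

mode=Survey action=A_PING

current mode = Approach; filter table to that mode:
  (Approach, arrived) → (Approach, A_PING)
  (Approach, grasp_ok) → (Dock, A_TURN)
  (Approach, target_lost) → (Approach, A_PING)
  (Approach, bump) → (Survey, A_PING)  ← event matches
  (Approach, target_seen) → (Survey, A_PING)
  (Approach, low_battery) → (Dock, A_PING)
event = bump selects (Survey, A_PING)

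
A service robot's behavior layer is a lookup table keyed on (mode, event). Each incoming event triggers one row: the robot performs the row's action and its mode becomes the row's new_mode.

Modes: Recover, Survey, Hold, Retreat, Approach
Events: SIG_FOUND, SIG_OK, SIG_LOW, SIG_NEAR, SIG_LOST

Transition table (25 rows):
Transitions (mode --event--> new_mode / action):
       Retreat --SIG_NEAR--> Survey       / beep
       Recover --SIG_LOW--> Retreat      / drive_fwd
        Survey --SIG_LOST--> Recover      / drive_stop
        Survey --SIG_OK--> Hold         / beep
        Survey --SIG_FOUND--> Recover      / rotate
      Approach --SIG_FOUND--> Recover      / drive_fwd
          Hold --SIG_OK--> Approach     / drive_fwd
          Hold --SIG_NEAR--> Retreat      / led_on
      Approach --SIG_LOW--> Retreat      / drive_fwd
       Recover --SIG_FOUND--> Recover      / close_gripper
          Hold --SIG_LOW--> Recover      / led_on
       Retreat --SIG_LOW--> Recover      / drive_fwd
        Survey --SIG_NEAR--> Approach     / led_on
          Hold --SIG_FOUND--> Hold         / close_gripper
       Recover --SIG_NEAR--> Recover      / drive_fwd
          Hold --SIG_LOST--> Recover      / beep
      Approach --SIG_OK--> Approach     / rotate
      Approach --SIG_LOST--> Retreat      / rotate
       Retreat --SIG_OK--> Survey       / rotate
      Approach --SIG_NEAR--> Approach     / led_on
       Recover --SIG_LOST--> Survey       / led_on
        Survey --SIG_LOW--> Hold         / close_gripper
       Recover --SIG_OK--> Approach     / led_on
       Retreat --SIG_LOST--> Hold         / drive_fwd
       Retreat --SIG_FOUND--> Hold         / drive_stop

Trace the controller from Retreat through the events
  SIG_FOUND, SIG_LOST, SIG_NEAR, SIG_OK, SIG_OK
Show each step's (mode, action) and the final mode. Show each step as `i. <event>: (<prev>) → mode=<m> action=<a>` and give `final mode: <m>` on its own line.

final mode: Approach

1. SIG_FOUND: (Retreat) → mode=Hold action=drive_stop
2. SIG_LOST: (Hold) → mode=Recover action=beep
3. SIG_NEAR: (Recover) → mode=Recover action=drive_fwd
4. SIG_OK: (Recover) → mode=Approach action=led_on
5. SIG_OK: (Approach) → mode=Approach action=rotate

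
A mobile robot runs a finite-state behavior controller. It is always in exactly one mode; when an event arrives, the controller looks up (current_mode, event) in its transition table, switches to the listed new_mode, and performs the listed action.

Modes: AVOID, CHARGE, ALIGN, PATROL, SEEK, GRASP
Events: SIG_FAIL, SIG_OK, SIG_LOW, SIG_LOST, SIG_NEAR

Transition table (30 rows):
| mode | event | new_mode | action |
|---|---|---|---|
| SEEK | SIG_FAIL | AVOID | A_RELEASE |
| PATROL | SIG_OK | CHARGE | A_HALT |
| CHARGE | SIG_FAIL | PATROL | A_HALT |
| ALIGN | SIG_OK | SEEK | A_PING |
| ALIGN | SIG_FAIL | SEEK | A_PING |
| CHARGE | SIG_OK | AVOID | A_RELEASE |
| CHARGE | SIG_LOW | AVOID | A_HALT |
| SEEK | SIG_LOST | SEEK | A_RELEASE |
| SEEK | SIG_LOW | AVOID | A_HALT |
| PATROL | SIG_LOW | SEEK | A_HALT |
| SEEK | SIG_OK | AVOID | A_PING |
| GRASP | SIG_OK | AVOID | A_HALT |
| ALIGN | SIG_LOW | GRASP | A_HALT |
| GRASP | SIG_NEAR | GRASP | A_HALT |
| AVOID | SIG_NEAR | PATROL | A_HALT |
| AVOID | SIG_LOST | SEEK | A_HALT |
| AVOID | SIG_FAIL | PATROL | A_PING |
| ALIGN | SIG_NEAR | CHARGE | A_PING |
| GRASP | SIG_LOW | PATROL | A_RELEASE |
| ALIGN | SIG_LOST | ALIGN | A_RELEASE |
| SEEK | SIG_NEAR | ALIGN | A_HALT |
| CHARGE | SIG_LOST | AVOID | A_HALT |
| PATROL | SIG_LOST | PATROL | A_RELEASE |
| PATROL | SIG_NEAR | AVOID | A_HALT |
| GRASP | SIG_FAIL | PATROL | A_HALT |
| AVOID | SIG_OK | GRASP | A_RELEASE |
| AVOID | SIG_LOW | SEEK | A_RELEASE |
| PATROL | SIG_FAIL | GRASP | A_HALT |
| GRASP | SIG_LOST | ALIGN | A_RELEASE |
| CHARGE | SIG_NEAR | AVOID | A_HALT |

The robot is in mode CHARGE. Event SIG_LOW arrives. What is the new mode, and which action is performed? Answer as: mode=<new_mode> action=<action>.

current mode = CHARGE; filter table to that mode:
  (CHARGE, SIG_FAIL) → (PATROL, A_HALT)
  (CHARGE, SIG_OK) → (AVOID, A_RELEASE)
  (CHARGE, SIG_LOW) → (AVOID, A_HALT)  ← event matches
  (CHARGE, SIG_LOST) → (AVOID, A_HALT)
  (CHARGE, SIG_NEAR) → (AVOID, A_HALT)
event = SIG_LOW selects (AVOID, A_HALT)

mode=AVOID action=A_HALT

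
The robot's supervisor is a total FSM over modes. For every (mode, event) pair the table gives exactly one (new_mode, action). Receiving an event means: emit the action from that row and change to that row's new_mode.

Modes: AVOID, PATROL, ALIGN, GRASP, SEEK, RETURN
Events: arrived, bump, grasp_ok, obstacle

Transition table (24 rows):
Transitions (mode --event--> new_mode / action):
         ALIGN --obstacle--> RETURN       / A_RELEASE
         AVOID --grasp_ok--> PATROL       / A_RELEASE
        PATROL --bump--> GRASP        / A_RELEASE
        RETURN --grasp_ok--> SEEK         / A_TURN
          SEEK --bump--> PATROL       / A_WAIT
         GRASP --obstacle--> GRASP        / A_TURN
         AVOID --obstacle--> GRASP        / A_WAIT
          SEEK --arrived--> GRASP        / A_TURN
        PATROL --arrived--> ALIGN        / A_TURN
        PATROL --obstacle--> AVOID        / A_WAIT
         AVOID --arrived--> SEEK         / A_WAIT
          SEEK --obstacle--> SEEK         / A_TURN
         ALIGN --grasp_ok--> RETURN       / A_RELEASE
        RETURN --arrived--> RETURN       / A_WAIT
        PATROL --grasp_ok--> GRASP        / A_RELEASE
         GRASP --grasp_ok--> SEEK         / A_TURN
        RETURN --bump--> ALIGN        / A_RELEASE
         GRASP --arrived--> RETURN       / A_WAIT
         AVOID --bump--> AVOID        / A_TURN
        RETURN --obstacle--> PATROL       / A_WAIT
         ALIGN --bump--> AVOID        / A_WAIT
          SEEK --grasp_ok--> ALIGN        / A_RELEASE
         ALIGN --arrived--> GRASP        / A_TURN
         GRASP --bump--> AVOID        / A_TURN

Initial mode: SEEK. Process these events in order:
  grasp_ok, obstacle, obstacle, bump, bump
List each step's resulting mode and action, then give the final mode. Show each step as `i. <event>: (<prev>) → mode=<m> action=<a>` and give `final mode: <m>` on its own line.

final mode: AVOID

1. grasp_ok: (SEEK) → mode=ALIGN action=A_RELEASE
2. obstacle: (ALIGN) → mode=RETURN action=A_RELEASE
3. obstacle: (RETURN) → mode=PATROL action=A_WAIT
4. bump: (PATROL) → mode=GRASP action=A_RELEASE
5. bump: (GRASP) → mode=AVOID action=A_TURN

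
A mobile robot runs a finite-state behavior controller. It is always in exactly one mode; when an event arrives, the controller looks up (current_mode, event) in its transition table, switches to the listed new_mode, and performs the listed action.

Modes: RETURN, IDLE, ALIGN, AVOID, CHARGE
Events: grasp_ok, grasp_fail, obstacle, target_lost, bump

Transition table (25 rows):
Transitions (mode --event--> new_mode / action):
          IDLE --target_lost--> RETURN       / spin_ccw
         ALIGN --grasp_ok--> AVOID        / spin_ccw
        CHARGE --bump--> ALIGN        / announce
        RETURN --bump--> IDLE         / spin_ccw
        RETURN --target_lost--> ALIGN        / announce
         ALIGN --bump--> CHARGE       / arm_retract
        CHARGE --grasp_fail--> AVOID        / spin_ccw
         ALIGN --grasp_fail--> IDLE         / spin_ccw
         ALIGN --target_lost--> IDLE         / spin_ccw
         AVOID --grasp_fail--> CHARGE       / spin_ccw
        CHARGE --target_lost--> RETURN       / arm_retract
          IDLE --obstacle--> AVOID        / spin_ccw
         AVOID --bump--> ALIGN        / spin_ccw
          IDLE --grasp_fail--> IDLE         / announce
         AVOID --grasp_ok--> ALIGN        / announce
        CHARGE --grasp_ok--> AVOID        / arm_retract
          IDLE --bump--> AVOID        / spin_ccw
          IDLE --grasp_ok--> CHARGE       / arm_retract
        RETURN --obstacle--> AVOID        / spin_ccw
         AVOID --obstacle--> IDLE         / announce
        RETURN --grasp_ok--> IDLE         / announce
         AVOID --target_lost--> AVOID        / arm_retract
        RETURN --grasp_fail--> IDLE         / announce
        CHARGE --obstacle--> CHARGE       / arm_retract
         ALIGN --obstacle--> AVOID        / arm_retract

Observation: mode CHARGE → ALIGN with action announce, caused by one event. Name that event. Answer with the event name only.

try grasp_ok: (CHARGE, grasp_ok) → (AVOID, arm_retract)
try grasp_fail: (CHARGE, grasp_fail) → (AVOID, spin_ccw)
try obstacle: (CHARGE, obstacle) → (CHARGE, arm_retract)
try target_lost: (CHARGE, target_lost) → (RETURN, arm_retract)
try bump: (CHARGE, bump) → (ALIGN, announce)  ← matches

bump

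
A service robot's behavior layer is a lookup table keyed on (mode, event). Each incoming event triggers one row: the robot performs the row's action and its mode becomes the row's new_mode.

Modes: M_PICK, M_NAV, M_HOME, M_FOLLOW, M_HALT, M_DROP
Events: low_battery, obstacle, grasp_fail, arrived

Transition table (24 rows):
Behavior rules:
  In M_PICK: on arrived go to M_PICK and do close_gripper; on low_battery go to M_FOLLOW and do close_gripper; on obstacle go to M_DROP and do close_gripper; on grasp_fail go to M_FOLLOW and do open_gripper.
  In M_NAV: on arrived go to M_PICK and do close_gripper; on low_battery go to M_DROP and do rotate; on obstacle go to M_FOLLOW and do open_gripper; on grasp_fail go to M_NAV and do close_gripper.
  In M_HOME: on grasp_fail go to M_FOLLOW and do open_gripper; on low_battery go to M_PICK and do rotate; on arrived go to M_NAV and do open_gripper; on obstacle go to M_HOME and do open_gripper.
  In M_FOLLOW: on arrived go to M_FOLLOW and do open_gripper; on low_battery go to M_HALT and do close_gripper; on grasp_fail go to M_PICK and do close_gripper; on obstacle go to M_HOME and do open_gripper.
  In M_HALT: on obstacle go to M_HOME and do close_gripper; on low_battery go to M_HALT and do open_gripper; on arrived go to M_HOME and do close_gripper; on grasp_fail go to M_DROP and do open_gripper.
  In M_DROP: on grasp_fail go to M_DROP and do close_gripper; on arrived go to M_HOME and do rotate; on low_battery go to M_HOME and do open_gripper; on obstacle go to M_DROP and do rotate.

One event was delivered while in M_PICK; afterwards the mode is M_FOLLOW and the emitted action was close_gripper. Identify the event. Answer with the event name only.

try low_battery: (M_PICK, low_battery) → (M_FOLLOW, close_gripper)  ← matches
try obstacle: (M_PICK, obstacle) → (M_DROP, close_gripper)
try grasp_fail: (M_PICK, grasp_fail) → (M_FOLLOW, open_gripper)
try arrived: (M_PICK, arrived) → (M_PICK, close_gripper)

low_battery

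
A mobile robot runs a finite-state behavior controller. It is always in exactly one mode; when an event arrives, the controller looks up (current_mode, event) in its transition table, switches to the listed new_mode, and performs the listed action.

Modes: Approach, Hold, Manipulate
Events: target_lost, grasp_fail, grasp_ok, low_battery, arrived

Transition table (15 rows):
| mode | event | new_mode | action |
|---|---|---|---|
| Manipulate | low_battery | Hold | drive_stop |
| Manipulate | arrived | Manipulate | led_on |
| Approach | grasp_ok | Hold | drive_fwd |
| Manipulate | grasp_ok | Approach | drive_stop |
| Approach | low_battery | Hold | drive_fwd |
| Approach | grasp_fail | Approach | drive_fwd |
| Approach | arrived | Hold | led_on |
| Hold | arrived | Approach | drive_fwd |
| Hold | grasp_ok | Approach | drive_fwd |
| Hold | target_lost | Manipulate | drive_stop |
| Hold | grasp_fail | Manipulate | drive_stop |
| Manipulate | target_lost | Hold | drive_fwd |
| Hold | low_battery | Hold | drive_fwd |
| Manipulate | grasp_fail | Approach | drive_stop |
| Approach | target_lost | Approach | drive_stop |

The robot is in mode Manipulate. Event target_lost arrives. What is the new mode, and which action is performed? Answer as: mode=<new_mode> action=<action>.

mode=Hold action=drive_fwd

current mode = Manipulate; filter table to that mode:
  (Manipulate, low_battery) → (Hold, drive_stop)
  (Manipulate, arrived) → (Manipulate, led_on)
  (Manipulate, grasp_ok) → (Approach, drive_stop)
  (Manipulate, target_lost) → (Hold, drive_fwd)  ← event matches
  (Manipulate, grasp_fail) → (Approach, drive_stop)
event = target_lost selects (Hold, drive_fwd)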